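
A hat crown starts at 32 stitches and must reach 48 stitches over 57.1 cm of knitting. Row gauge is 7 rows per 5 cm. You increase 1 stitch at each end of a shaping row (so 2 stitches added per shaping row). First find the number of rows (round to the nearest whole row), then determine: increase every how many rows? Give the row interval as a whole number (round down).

Increase every 10th row.

Rows = 57.1 × 1.4 = 79.9 → 80 rows.
Stitches to add: 16 → 8 shaping rows (at 2 st each).
80 / 8 = 10.00 → every 10 rows.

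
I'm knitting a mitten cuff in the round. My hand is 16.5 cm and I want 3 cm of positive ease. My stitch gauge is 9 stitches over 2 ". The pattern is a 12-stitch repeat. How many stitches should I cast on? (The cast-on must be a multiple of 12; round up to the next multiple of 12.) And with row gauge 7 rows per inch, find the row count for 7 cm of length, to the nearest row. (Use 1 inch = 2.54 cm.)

Finished = 16.5 + 3 = 19.5 cm.
19.5 cm × 1/2.54 = 7.68 inches.
9/2 = 4.5 sts per in; 7.68 × 4.5 = 34.55 sts.
Next multiple of 12 → 36.
7 cm = 2.76 inches; × 7 = 19.29 → 19 rows.

Cast on 36 stitches; work 19 rows.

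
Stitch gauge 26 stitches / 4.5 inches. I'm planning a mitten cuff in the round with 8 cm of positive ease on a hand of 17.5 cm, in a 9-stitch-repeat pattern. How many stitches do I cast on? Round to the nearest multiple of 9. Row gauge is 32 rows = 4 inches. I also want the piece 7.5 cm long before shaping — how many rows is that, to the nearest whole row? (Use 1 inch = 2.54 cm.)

Cast on 54 stitches; work 24 rows.

Finished = 17.5 + 8 = 25.5 cm.
25.5 cm × 1/2.54 = 10.04 inches.
26/4.5 = 5.778 sts per in; 10.04 × 5.778 = 58.01 sts.
Nearest multiple of 9 → 54.
7.5 cm = 2.95 inches; × 8 = 23.62 → 24 rows.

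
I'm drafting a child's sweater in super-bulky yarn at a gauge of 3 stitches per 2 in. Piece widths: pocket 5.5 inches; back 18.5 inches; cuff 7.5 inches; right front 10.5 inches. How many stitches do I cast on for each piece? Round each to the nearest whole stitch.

Rate = 3/2 = 1.5 sts per in.
pocket: 5.5 × 1.5 = 8.25 → 8.
back: 18.5 × 1.5 = 27.75 → 28.
cuff: 7.5 × 1.5 = 11.25 → 11.
right front: 10.5 × 1.5 = 15.75 → 16.

pocket 8; back 28; cuff 11; right front 16.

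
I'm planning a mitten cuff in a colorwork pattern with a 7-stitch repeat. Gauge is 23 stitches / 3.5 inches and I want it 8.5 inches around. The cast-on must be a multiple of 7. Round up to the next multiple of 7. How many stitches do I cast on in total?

23 / 3.5 = 6.571 sts per inch.
8.5 × 6.571 = 55.86 sts.
Next multiple of 7: 56.

CO 56 sts.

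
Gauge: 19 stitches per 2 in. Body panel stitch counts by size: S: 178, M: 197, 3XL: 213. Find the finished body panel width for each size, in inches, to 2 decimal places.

S 18.74 inches; M 20.74 inches; 3XL 22.42 inches.

19/2 = 9.5 sts per in.
S: 178 / 9.5 = 18.737 → 18.74 in.
M: 197 / 9.5 = 20.737 → 20.74 in.
3XL: 213 / 9.5 = 22.421 → 22.42 in.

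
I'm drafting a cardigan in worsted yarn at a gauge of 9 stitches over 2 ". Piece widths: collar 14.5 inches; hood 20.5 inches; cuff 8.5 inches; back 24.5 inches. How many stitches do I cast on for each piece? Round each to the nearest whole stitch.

collar 65; hood 92; cuff 38; back 110.

Rate = 9/2 = 4.5 sts per in.
collar: 14.5 × 4.5 = 65.25 → 65.
hood: 20.5 × 4.5 = 92.25 → 92.
cuff: 8.5 × 4.5 = 38.25 → 38.
back: 24.5 × 4.5 = 110.25 → 110.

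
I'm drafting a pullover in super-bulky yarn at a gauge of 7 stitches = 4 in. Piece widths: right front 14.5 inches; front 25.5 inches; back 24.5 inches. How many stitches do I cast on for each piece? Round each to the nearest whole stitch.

Rate = 7/4 = 1.75 sts per in.
right front: 14.5 × 1.75 = 25.38 → 25.
front: 25.5 × 1.75 = 44.62 → 45.
back: 24.5 × 1.75 = 42.88 → 43.

right front 25; front 45; back 43.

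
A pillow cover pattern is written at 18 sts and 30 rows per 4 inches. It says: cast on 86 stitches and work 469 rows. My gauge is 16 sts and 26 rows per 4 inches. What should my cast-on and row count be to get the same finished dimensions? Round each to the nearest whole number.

Cast on 76 stitches; work 406 rows.

Stitches: 86 × 16/18 = 76.44 → 76.
Rows: 469 × 26/30 = 406.47 → 406.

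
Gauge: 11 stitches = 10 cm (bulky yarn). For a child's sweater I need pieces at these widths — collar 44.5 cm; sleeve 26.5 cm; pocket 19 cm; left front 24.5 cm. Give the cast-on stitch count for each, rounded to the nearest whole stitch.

Rate = 11/10 = 1.1 sts per cm.
collar: 44.5 × 1.1 = 48.95 → 49.
sleeve: 26.5 × 1.1 = 29.15 → 29.
pocket: 19 × 1.1 = 20.90 → 21.
left front: 24.5 × 1.1 = 26.95 → 27.

collar 49; sleeve 29; pocket 21; left front 27.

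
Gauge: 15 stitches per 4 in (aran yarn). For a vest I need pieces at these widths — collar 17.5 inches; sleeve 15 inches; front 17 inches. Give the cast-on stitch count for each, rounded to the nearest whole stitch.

Rate = 15/4 = 3.75 sts per in.
collar: 17.5 × 3.75 = 65.62 → 66.
sleeve: 15 × 3.75 = 56.25 → 56.
front: 17 × 3.75 = 63.75 → 64.

collar 66; sleeve 56; front 64.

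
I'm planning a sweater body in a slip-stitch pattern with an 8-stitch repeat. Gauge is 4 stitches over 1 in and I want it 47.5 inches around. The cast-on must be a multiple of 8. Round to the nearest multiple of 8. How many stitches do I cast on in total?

192 stitches.

4 / 1 = 4 sts per inch.
47.5 × 4 = 190.00 sts.
Nearest multiple of 8: 192.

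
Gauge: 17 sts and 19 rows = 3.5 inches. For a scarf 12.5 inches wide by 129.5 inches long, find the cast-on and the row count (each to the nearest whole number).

Cast on 61 stitches and work 703 rows.

Stitch gauge = 17/3.5 = 4.857 sts/in; 12.5 × 4.857 = 60.71 → 61 sts.
Row gauge = 19/3.5 = 5.429 rows/in; 129.5 × 5.429 = 703.00 → 703 rows.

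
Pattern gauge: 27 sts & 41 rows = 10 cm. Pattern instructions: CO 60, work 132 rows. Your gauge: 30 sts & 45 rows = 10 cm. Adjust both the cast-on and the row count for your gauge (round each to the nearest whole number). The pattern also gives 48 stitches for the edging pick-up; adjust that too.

Cast on 67 stitches; work 145 rows; edging pick-up 53 stitches.

Stitches: 60 × 30/27 = 66.67 → 67.
Rows: 132 × 45/41 = 144.88 → 145.
edging pick-up: 48 × 30/27 = 53.33 → 53.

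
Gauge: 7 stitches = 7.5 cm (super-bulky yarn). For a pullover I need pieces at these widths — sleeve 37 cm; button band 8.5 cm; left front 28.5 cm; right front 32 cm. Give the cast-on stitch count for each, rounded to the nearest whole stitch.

Rate = 7/7.5 = 0.933 sts per cm.
sleeve: 37 × 0.933 = 34.53 → 35.
button band: 8.5 × 0.933 = 7.93 → 8.
left front: 28.5 × 0.933 = 26.60 → 27.
right front: 32 × 0.933 = 29.87 → 30.

sleeve 35; button band 8; left front 27; right front 30.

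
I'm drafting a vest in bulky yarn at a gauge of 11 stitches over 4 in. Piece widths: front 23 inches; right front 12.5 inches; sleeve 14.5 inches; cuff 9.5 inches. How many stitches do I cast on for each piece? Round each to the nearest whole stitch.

front 63; right front 34; sleeve 40; cuff 26.

Rate = 11/4 = 2.75 sts per in.
front: 23 × 2.75 = 63.25 → 63.
right front: 12.5 × 2.75 = 34.38 → 34.
sleeve: 14.5 × 2.75 = 39.88 → 40.
cuff: 9.5 × 2.75 = 26.12 → 26.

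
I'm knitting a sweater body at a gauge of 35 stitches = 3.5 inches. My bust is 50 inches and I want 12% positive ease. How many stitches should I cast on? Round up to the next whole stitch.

Finished = 50 × 1.12 = 56.00 in.
35 / 3.5 = 10 sts per inch.
56.00 × 10 = 560.00 sts.

560 stitches.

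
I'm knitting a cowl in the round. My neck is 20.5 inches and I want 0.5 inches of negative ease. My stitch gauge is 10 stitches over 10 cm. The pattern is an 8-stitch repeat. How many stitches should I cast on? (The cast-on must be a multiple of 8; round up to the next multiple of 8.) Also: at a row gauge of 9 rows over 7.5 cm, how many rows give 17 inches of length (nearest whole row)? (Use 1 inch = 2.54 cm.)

Finished = 20.5 − 0.5 = 20 inches.
20 inches × 2.54 = 50.80 cm.
10/10 = 1 sts per cm; 50.80 × 1 = 50.80 sts.
Next multiple of 8 → 56.
17 inches = 43.18 cm; × 1.2 = 51.82 → 52 rows.

Cast on 56 stitches; work 52 rows.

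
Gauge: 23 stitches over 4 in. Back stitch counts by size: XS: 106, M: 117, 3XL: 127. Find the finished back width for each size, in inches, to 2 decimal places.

XS 18.43 inches; M 20.35 inches; 3XL 22.09 inches.

23/4 = 5.75 sts per in.
XS: 106 / 5.75 = 18.435 → 18.43 in.
M: 117 / 5.75 = 20.348 → 20.35 in.
3XL: 127 / 5.75 = 22.087 → 22.09 in.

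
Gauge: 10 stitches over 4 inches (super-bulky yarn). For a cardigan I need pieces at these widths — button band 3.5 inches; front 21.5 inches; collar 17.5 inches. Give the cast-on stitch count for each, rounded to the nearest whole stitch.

button band 9; front 54; collar 44.

Rate = 10/4 = 2.5 sts per in.
button band: 3.5 × 2.5 = 8.75 → 9.
front: 21.5 × 2.5 = 53.75 → 54.
collar: 17.5 × 2.5 = 43.75 → 44.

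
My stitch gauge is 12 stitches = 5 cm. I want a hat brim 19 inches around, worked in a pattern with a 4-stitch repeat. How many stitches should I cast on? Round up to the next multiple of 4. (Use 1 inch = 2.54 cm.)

19 in = 19 × 2.54 = 48.26 cm.
12 / 5 = 2.4 sts/cm.
48.26 × 2.4 = 115.82 sts.
→ 116.

Cast on 116 stitches.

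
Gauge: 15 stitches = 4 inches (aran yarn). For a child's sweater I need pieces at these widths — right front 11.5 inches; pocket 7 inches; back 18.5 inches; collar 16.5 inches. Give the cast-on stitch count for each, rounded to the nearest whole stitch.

Rate = 15/4 = 3.75 sts per in.
right front: 11.5 × 3.75 = 43.12 → 43.
pocket: 7 × 3.75 = 26.25 → 26.
back: 18.5 × 3.75 = 69.38 → 69.
collar: 16.5 × 3.75 = 61.88 → 62.

right front 43; pocket 26; back 69; collar 62.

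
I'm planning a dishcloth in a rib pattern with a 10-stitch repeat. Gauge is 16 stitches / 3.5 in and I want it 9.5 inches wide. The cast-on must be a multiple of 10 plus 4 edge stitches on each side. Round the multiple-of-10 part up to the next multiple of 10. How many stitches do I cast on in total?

Cast on 48 stitches.

16 / 3.5 = 4.571 sts per inch.
9.5 × 4.571 = 43.43 sts.
Less 8 edge sts → 35.43 for the repeat.
Next multiple of 10: 40.
Add back 8 edge sts → 48.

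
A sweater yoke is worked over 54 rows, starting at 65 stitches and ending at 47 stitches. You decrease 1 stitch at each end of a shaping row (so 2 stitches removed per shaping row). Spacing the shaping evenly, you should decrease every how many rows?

Decrease every 6th row.

Stitches to remove: |47 − 65| = 18.
Shaping rows needed: 18 / 2 = 9.
54 rows / 9 = every 6 rows.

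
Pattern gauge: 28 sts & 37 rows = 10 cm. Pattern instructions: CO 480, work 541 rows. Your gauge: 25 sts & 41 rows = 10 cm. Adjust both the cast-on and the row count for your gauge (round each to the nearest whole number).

Cast on 429 stitches; work 599 rows.

Stitches: 480 × 25/28 = 428.57 → 429.
Rows: 541 × 41/37 = 599.49 → 599.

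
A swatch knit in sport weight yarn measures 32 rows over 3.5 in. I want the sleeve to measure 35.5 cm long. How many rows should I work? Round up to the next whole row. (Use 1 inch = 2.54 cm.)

35.5 cm = 13.98 in.
32 rows / 3.5 in = 9.143 rows per inch.
13.98 × 9.143 = 127.78 rows.
Round up → 128.

Knit 128 rows.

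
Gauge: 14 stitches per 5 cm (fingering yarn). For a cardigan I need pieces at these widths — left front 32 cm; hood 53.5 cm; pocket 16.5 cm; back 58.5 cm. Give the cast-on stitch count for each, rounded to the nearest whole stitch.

Rate = 14/5 = 2.8 sts per cm.
left front: 32 × 2.8 = 89.60 → 90.
hood: 53.5 × 2.8 = 149.80 → 150.
pocket: 16.5 × 2.8 = 46.20 → 46.
back: 58.5 × 2.8 = 163.80 → 164.

left front 90; hood 150; pocket 46; back 164.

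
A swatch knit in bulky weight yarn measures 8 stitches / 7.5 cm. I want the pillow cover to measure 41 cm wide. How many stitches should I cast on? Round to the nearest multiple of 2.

44 stitches.

8 stitches / 7.5 cm = 1.067 stitches per cm.
41 × 1.067 = 43.73 stitches.
Round to nearest multiple of 2 → 44.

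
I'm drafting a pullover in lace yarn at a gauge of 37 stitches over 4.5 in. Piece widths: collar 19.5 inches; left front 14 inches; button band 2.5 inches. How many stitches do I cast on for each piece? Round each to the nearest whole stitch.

collar 160; left front 115; button band 21.

Rate = 37/4.5 = 8.222 sts per in.
collar: 19.5 × 8.222 = 160.33 → 160.
left front: 14 × 8.222 = 115.11 → 115.
button band: 2.5 × 8.222 = 20.56 → 21.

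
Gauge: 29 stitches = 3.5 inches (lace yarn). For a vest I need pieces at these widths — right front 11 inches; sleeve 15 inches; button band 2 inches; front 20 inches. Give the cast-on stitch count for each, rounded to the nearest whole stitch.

right front 91; sleeve 124; button band 17; front 166.

Rate = 29/3.5 = 8.286 sts per in.
right front: 11 × 8.286 = 91.14 → 91.
sleeve: 15 × 8.286 = 124.29 → 124.
button band: 2 × 8.286 = 16.57 → 17.
front: 20 × 8.286 = 165.71 → 166.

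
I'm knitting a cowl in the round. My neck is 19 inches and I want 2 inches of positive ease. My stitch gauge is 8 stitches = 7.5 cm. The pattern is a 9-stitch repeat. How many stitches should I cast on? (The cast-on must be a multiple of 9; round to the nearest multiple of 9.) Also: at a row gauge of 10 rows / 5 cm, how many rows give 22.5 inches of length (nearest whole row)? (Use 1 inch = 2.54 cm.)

Cast on 54 stitches; work 114 rows.

Finished = 19 + 2 = 21 inches.
21 inches × 2.54 = 53.34 cm.
8/7.5 = 1.067 sts per cm; 53.34 × 1.067 = 56.90 sts.
Nearest multiple of 9 → 54.
22.5 inches = 57.15 cm; × 2 = 114.30 → 114 rows.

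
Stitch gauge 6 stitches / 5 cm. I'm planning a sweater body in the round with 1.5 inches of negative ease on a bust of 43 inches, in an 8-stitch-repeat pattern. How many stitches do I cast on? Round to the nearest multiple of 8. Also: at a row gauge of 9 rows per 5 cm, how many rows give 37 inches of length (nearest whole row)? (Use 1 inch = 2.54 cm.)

Cast on 128 stitches; work 169 rows.

Finished = 43 − 1.5 = 41.5 inches.
41.5 inches × 2.54 = 105.41 cm.
6/5 = 1.2 sts per cm; 105.41 × 1.2 = 126.49 sts.
Nearest multiple of 8 → 128.
37 inches = 93.98 cm; × 1.8 = 169.16 → 169 rows.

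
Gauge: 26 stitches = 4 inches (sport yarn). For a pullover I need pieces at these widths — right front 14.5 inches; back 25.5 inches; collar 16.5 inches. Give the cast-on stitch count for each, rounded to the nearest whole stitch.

right front 94; back 166; collar 107.

Rate = 26/4 = 6.5 sts per in.
right front: 14.5 × 6.5 = 94.25 → 94.
back: 25.5 × 6.5 = 165.75 → 166.
collar: 16.5 × 6.5 = 107.25 → 107.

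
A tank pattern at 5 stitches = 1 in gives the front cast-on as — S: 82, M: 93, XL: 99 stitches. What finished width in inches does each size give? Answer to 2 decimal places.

5/1 = 5 sts per in.
S: 82 / 5 = 16.400 → 16.40 in.
M: 93 / 5 = 18.600 → 18.60 in.
XL: 99 / 5 = 19.800 → 19.80 in.

S 16.40 inches; M 18.60 inches; XL 19.80 inches.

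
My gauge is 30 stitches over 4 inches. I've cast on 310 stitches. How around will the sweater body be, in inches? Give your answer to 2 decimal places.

41.33 inches.

30 stitches / 4 inch = 7.5 stitches per inch.
310 / 7.5 = 41.333 inches.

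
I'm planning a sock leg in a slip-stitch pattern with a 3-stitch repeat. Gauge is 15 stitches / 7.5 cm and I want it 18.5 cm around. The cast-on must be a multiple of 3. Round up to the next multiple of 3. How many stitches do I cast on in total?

15 / 7.5 = 2 sts per cm.
18.5 × 2 = 37.00 sts.
Next multiple of 3: 39.

39 stitches.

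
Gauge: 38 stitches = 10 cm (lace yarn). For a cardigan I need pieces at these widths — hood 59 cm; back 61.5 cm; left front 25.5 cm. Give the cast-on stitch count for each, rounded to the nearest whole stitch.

Rate = 38/10 = 3.8 sts per cm.
hood: 59 × 3.8 = 224.20 → 224.
back: 61.5 × 3.8 = 233.70 → 234.
left front: 25.5 × 3.8 = 96.90 → 97.

hood 224; back 234; left front 97.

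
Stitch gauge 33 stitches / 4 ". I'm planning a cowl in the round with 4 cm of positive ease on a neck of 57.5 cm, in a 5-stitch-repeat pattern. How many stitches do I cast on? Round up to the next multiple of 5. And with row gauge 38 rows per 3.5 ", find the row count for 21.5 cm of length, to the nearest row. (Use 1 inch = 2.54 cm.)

Cast on 200 stitches; work 92 rows.

Finished = 57.5 + 4 = 61.5 cm.
61.5 cm × 1/2.54 = 24.21 inches.
33/4 = 8.25 sts per in; 24.21 × 8.25 = 199.75 sts.
Next multiple of 5 → 200.
21.5 cm = 8.46 inches; × 10.857 = 91.90 → 92 rows.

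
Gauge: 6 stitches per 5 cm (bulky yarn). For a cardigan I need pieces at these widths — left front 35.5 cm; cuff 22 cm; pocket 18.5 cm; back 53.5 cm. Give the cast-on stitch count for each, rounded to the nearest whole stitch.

Rate = 6/5 = 1.2 sts per cm.
left front: 35.5 × 1.2 = 42.60 → 43.
cuff: 22 × 1.2 = 26.40 → 26.
pocket: 18.5 × 1.2 = 22.20 → 22.
back: 53.5 × 1.2 = 64.20 → 64.

left front 43; cuff 26; pocket 22; back 64.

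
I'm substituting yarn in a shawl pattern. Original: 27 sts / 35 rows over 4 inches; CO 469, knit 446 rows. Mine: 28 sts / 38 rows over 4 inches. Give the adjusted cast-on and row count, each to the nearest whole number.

Stitches: 469 × 28/27 = 486.37 → 486.
Rows: 446 × 38/35 = 484.23 → 484.

Cast on 486 stitches; work 484 rows.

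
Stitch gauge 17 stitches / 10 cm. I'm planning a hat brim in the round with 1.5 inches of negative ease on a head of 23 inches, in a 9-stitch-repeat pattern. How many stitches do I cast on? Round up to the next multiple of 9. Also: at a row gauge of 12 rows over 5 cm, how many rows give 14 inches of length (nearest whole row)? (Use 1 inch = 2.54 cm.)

Cast on 99 stitches; work 85 rows.

Finished = 23 − 1.5 = 21.5 inches.
21.5 inches × 2.54 = 54.61 cm.
17/10 = 1.7 sts per cm; 54.61 × 1.7 = 92.84 sts.
Next multiple of 9 → 99.
14 inches = 35.56 cm; × 2.4 = 85.34 → 85 rows.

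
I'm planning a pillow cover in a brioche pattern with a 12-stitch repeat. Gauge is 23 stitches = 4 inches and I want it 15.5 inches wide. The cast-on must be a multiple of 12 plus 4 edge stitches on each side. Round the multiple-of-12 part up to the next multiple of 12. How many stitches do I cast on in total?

23 / 4 = 5.75 sts per inch.
15.5 × 5.75 = 89.12 sts.
Less 8 edge sts → 81.12 for the repeat.
Next multiple of 12: 84.
Add back 8 edge sts → 92.

92 stitches.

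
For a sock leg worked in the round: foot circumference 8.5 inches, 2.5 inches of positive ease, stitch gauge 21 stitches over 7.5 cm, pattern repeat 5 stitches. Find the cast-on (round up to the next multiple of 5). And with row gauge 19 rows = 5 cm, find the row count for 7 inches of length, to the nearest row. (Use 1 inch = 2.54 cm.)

Finished = 8.5 + 2.5 = 11 inches.
11 inches × 2.54 = 27.94 cm.
21/7.5 = 2.8 sts per cm; 27.94 × 2.8 = 78.23 sts.
Next multiple of 5 → 80.
7 inches = 17.78 cm; × 3.8 = 67.56 → 68 rows.

Cast on 80 stitches; work 68 rows.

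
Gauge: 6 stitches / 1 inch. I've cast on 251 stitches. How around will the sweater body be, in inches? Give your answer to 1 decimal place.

6 stitches / 1 inch = 6 stitches per inch.
251 / 6 = 41.83 inches.

41.8 inches.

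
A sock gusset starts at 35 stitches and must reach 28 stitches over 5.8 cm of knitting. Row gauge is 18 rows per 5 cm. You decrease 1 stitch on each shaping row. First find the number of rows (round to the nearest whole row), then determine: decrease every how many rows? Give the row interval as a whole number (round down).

Rows = 5.8 × 3.6 = 20.9 → 21 rows.
Stitches to remove: 7 → 7 shaping rows (at 1 st each).
21 / 7 = 3.00 → every 3 rows.

Decrease every 3rd row.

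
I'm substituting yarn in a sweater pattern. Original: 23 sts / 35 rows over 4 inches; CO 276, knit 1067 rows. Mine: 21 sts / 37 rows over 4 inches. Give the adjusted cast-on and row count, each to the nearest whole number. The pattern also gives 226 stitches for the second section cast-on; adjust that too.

Stitches: 276 × 21/23 = 252.00 → 252.
Rows: 1067 × 37/35 = 1127.97 → 1128.
second section cast-on: 226 × 21/23 = 206.35 → 206.

Cast on 252 stitches; work 1128 rows; second section cast-on 206 stitches.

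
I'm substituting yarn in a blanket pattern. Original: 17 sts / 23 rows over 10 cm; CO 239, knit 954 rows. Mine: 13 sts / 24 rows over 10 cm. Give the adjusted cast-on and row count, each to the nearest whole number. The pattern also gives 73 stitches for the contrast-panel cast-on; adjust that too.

Cast on 183 stitches; work 995 rows; contrast-panel cast-on 56 stitches.

Stitches: 239 × 13/17 = 182.76 → 183.
Rows: 954 × 24/23 = 995.48 → 995.
contrast-panel cast-on: 73 × 13/17 = 55.82 → 56.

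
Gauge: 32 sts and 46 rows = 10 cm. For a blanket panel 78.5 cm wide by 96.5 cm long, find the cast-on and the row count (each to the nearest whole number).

Cast on 251 stitches and work 444 rows.

Stitch gauge = 32/10 = 3.2 sts/cm; 78.5 × 3.2 = 251.20 → 251 sts.
Row gauge = 46/10 = 4.6 rows/cm; 96.5 × 4.6 = 443.90 → 444 rows.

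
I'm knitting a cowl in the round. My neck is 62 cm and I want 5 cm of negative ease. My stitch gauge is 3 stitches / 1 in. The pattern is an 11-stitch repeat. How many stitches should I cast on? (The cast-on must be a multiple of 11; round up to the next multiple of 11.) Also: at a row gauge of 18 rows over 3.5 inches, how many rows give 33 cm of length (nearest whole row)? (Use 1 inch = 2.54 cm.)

Cast on 77 stitches; work 67 rows.

Finished = 62 − 5 = 57 cm.
57 cm × 1/2.54 = 22.44 inches.
3/1 = 3 sts per in; 22.44 × 3 = 67.32 sts.
Next multiple of 11 → 77.
33 cm = 12.99 inches; × 5.143 = 66.82 → 67 rows.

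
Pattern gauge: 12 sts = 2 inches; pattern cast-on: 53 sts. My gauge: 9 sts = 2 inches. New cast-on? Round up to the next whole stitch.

Scale factor = 9 / 12 = 0.750.
53 × 9 / 12 = 39.75 sts.
→ 40 sts.

Cast on 40 stitches.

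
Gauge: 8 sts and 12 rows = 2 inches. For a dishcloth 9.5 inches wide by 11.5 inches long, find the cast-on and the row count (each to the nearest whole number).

Stitch gauge = 8/2 = 4 sts/in; 9.5 × 4 = 38.00 → 38 sts.
Row gauge = 12/2 = 6 rows/in; 11.5 × 6 = 69.00 → 69 rows.

Cast on 38 stitches and work 69 rows.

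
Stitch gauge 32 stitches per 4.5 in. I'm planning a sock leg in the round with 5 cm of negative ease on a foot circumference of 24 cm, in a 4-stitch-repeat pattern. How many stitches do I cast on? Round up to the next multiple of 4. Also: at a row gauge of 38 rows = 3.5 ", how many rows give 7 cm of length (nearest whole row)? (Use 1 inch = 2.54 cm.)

Finished = 24 − 5 = 19 cm.
19 cm × 1/2.54 = 7.48 inches.
32/4.5 = 7.111 sts per in; 7.48 × 7.111 = 53.19 sts.
Next multiple of 4 → 56.
7 cm = 2.76 inches; × 10.857 = 29.92 → 30 rows.

Cast on 56 stitches; work 30 rows.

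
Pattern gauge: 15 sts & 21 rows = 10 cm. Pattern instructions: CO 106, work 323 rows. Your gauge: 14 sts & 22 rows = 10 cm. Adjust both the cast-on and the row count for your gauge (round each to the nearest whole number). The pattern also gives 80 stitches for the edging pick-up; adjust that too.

Cast on 99 stitches; work 338 rows; edging pick-up 75 stitches.

Stitches: 106 × 14/15 = 98.93 → 99.
Rows: 323 × 22/21 = 338.38 → 338.
edging pick-up: 80 × 14/15 = 74.67 → 75.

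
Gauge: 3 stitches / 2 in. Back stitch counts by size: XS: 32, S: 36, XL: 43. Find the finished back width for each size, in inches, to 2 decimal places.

3/2 = 1.5 sts per in.
XS: 32 / 1.5 = 21.333 → 21.33 in.
S: 36 / 1.5 = 24.000 → 24.00 in.
XL: 43 / 1.5 = 28.667 → 28.67 in.

XS 21.33 inches; S 24.00 inches; XL 28.67 inches.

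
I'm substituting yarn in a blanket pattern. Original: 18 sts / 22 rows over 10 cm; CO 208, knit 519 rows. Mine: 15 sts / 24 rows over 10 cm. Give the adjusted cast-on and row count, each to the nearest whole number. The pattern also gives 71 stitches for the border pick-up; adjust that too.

Stitches: 208 × 15/18 = 173.33 → 173.
Rows: 519 × 24/22 = 566.18 → 566.
border pick-up: 71 × 15/18 = 59.17 → 59.

Cast on 173 stitches; work 566 rows; border pick-up 59 stitches.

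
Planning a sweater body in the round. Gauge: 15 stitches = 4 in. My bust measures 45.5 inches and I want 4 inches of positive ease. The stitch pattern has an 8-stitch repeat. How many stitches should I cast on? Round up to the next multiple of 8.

192 stitches.

Finished = 45.5 + 4 = 49.5 inches.
15 / 4 = 3.75 sts/in.
49.5 × 3.75 = 185.62 sts.
Next multiple of 8: 192.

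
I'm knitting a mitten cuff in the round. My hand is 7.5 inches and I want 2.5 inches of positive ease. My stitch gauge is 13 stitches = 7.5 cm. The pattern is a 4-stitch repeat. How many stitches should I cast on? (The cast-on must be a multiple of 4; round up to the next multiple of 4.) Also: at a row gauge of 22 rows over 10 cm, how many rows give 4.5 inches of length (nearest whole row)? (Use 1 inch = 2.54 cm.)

Finished = 7.5 + 2.5 = 10 inches.
10 inches × 2.54 = 25.40 cm.
13/7.5 = 1.733 sts per cm; 25.40 × 1.733 = 44.03 sts.
Next multiple of 4 → 48.
4.5 inches = 11.43 cm; × 2.2 = 25.15 → 25 rows.

Cast on 48 stitches; work 25 rows.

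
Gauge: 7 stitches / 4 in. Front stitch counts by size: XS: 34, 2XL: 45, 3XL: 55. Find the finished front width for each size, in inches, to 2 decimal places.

XS 19.43 inches; 2XL 25.71 inches; 3XL 31.43 inches.

7/4 = 1.75 sts per in.
XS: 34 / 1.75 = 19.429 → 19.43 in.
2XL: 45 / 1.75 = 25.714 → 25.71 in.
3XL: 55 / 1.75 = 31.429 → 31.43 in.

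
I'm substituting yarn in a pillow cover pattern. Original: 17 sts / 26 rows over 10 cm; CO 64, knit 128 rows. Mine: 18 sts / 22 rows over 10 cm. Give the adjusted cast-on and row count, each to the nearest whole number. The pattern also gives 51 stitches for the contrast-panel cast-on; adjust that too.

Stitches: 64 × 18/17 = 67.76 → 68.
Rows: 128 × 22/26 = 108.31 → 108.
contrast-panel cast-on: 51 × 18/17 = 54.00 → 54.

Cast on 68 stitches; work 108 rows; contrast-panel cast-on 54 stitches.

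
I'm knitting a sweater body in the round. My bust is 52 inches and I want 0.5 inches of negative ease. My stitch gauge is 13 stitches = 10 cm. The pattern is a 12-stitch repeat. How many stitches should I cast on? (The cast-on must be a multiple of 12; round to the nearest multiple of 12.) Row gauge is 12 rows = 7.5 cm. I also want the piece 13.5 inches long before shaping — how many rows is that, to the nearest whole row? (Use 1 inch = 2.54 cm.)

Cast on 168 stitches; work 55 rows.

Finished = 52 − 0.5 = 51.5 inches.
51.5 inches × 2.54 = 130.81 cm.
13/10 = 1.3 sts per cm; 130.81 × 1.3 = 170.05 sts.
Nearest multiple of 12 → 168.
13.5 inches = 34.29 cm; × 1.6 = 54.86 → 55 rows.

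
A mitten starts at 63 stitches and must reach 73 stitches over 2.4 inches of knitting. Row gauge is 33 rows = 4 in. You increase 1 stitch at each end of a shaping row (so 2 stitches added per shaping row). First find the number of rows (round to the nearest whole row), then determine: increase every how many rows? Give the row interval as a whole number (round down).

Increase every 4th row.

Rows = 2.4 × 8.25 = 19.8 → 20 rows.
Stitches to add: 10 → 5 shaping rows (at 2 st each).
20 / 5 = 4.00 → every 4 rows.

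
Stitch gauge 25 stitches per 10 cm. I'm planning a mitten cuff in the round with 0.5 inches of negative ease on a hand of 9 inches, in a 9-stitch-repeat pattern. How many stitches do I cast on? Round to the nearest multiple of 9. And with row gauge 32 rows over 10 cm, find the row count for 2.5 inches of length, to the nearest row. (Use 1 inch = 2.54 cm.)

Cast on 54 stitches; work 20 rows.

Finished = 9 − 0.5 = 8.5 inches.
8.5 inches × 2.54 = 21.59 cm.
25/10 = 2.5 sts per cm; 21.59 × 2.5 = 53.98 sts.
Nearest multiple of 9 → 54.
2.5 inches = 6.35 cm; × 3.2 = 20.32 → 20 rows.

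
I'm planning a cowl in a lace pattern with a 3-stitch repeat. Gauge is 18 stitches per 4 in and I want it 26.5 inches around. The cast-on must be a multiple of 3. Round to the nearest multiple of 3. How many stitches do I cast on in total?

120 stitches.

18 / 4 = 4.5 sts per inch.
26.5 × 4.5 = 119.25 sts.
Nearest multiple of 3: 120.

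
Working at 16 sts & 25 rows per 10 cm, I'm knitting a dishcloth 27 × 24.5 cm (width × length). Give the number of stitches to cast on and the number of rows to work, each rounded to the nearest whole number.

Cast on 43 stitches and work 61 rows.

Stitch gauge = 16/10 = 1.6 sts/cm; 27 × 1.6 = 43.20 → 43 sts.
Row gauge = 25/10 = 2.5 rows/cm; 24.5 × 2.5 = 61.25 → 61 rows.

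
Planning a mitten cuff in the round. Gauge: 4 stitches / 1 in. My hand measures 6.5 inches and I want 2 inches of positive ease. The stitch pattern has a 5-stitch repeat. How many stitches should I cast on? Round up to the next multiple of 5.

Finished = 6.5 + 2 = 8.5 inches.
4 / 1 = 4 sts/in.
8.5 × 4 = 34.00 sts.
Next multiple of 5: 35.

Cast on 35 stitches.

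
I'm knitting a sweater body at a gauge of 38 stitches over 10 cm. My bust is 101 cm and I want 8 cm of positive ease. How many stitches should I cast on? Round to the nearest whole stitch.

414 stitches.

Finished = 101 + 8 = 109 cm.
38 / 10 = 3.8 sts per cm.
109.00 × 3.8 = 414.20 sts.
→ 414 sts.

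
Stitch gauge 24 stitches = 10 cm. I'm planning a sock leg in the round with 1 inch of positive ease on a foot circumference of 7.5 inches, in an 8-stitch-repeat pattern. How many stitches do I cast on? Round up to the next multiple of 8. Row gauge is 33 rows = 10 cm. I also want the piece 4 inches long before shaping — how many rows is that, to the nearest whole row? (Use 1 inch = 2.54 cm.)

Finished = 7.5 + 1 = 8.5 inches.
8.5 inches × 2.54 = 21.59 cm.
24/10 = 2.4 sts per cm; 21.59 × 2.4 = 51.82 sts.
Next multiple of 8 → 56.
4 inches = 10.16 cm; × 3.3 = 33.53 → 34 rows.

Cast on 56 stitches; work 34 rows.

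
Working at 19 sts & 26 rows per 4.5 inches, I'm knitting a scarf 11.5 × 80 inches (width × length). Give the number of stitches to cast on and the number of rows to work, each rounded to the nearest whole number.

Cast on 49 stitches and work 462 rows.

Stitch gauge = 19/4.5 = 4.222 sts/in; 11.5 × 4.222 = 48.56 → 49 sts.
Row gauge = 26/4.5 = 5.778 rows/in; 80 × 5.778 = 462.22 → 462 rows.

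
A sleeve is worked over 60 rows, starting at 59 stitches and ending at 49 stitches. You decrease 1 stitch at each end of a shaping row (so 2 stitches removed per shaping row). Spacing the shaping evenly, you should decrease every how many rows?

Stitches to remove: |49 − 59| = 10.
Shaping rows needed: 10 / 2 = 5.
60 rows / 5 = every 12 rows.

Decrease every 12th row.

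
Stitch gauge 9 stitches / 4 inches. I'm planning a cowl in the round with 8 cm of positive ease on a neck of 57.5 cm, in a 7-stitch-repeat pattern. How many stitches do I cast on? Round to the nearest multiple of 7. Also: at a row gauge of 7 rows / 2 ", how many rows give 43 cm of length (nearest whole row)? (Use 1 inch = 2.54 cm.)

Cast on 56 stitches; work 59 rows.

Finished = 57.5 + 8 = 65.5 cm.
65.5 cm × 1/2.54 = 25.79 inches.
9/4 = 2.25 sts per in; 25.79 × 2.25 = 58.02 sts.
Nearest multiple of 7 → 56.
43 cm = 16.93 inches; × 3.5 = 59.25 → 59 rows.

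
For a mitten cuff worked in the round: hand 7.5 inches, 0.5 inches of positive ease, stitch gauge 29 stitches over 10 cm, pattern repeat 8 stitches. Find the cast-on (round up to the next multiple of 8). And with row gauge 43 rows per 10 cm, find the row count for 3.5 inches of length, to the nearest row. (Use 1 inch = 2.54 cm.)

Finished = 7.5 + 0.5 = 8 inches.
8 inches × 2.54 = 20.32 cm.
29/10 = 2.9 sts per cm; 20.32 × 2.9 = 58.93 sts.
Next multiple of 8 → 64.
3.5 inches = 8.89 cm; × 4.3 = 38.23 → 38 rows.

Cast on 64 stitches; work 38 rows.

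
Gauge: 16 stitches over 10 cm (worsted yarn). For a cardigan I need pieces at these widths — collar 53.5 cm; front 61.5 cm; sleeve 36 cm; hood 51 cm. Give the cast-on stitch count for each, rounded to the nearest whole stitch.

collar 86; front 98; sleeve 58; hood 82.

Rate = 16/10 = 1.6 sts per cm.
collar: 53.5 × 1.6 = 85.60 → 86.
front: 61.5 × 1.6 = 98.40 → 98.
sleeve: 36 × 1.6 = 57.60 → 58.
hood: 51 × 1.6 = 81.60 → 82.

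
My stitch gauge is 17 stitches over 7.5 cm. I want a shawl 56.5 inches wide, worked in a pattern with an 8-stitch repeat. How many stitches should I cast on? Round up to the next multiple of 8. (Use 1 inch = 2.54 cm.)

56.5 in = 56.5 × 2.54 = 143.51 cm.
17 / 7.5 = 2.267 sts/cm.
143.51 × 2.267 = 325.29 sts.
→ 328.

CO 328 sts.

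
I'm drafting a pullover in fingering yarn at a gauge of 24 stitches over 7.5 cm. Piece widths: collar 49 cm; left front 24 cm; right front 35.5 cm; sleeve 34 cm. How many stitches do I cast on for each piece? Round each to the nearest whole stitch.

Rate = 24/7.5 = 3.2 sts per cm.
collar: 49 × 3.2 = 156.80 → 157.
left front: 24 × 3.2 = 76.80 → 77.
right front: 35.5 × 3.2 = 113.60 → 114.
sleeve: 34 × 3.2 = 108.80 → 109.

collar 157; left front 77; right front 114; sleeve 109.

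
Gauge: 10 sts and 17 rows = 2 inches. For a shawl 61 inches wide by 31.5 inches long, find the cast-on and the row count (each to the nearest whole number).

Cast on 305 stitches and work 268 rows.

Stitch gauge = 10/2 = 5 sts/in; 61 × 5 = 305.00 → 305 sts.
Row gauge = 17/2 = 8.5 rows/in; 31.5 × 8.5 = 267.75 → 268 rows.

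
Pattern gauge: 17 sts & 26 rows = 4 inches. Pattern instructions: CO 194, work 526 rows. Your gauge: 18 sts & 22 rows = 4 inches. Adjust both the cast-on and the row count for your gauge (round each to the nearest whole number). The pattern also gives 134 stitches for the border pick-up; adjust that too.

Stitches: 194 × 18/17 = 205.41 → 205.
Rows: 526 × 22/26 = 445.08 → 445.
border pick-up: 134 × 18/17 = 141.88 → 142.

Cast on 205 stitches; work 445 rows; border pick-up 142 stitches.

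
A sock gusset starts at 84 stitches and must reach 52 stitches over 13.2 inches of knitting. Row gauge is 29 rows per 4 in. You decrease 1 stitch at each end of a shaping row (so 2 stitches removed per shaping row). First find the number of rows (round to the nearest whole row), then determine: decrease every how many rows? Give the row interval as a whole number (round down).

Rows = 13.2 × 7.25 = 95.7 → 96 rows.
Stitches to remove: 32 → 16 shaping rows (at 2 st each).
96 / 16 = 6.00 → every 6 rows.

Decrease every 6th row.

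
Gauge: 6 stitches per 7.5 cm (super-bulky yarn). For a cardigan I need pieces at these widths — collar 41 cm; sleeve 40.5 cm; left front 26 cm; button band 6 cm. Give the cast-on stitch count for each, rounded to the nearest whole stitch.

collar 33; sleeve 32; left front 21; button band 5.

Rate = 6/7.5 = 0.8 sts per cm.
collar: 41 × 0.8 = 32.80 → 33.
sleeve: 40.5 × 0.8 = 32.40 → 32.
left front: 26 × 0.8 = 20.80 → 21.
button band: 6 × 0.8 = 4.80 → 5.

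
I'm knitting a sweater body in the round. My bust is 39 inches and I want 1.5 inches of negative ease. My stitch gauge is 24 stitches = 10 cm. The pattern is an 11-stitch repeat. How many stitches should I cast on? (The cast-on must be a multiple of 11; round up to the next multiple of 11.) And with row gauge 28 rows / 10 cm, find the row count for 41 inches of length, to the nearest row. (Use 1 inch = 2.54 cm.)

Cast on 231 stitches; work 292 rows.

Finished = 39 − 1.5 = 37.5 inches.
37.5 inches × 2.54 = 95.25 cm.
24/10 = 2.4 sts per cm; 95.25 × 2.4 = 228.60 sts.
Next multiple of 11 → 231.
41 inches = 104.14 cm; × 2.8 = 291.59 → 292 rows.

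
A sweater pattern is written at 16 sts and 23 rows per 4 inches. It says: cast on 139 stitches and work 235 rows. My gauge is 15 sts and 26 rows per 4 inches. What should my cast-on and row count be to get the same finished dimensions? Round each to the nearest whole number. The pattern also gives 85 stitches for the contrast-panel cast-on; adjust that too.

Cast on 130 stitches; work 266 rows; contrast-panel cast-on 80 stitches.

Stitches: 139 × 15/16 = 130.31 → 130.
Rows: 235 × 26/23 = 265.65 → 266.
contrast-panel cast-on: 85 × 15/16 = 79.69 → 80.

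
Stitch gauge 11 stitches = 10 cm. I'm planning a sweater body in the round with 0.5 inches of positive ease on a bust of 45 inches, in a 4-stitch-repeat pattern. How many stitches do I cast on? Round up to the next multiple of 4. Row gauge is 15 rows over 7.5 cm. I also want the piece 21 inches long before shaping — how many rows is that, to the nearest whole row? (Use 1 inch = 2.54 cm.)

Finished = 45 + 0.5 = 45.5 inches.
45.5 inches × 2.54 = 115.57 cm.
11/10 = 1.1 sts per cm; 115.57 × 1.1 = 127.13 sts.
Next multiple of 4 → 128.
21 inches = 53.34 cm; × 2 = 106.68 → 107 rows.

Cast on 128 stitches; work 107 rows.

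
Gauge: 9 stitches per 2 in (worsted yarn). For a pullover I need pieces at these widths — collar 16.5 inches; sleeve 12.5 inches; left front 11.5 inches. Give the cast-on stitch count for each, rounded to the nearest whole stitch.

Rate = 9/2 = 4.5 sts per in.
collar: 16.5 × 4.5 = 74.25 → 74.
sleeve: 12.5 × 4.5 = 56.25 → 56.
left front: 11.5 × 4.5 = 51.75 → 52.

collar 74; sleeve 56; left front 52.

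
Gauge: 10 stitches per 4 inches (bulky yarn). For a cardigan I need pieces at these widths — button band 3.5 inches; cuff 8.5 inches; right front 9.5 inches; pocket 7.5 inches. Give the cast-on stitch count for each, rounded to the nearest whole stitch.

button band 9; cuff 21; right front 24; pocket 19.

Rate = 10/4 = 2.5 sts per in.
button band: 3.5 × 2.5 = 8.75 → 9.
cuff: 8.5 × 2.5 = 21.25 → 21.
right front: 9.5 × 2.5 = 23.75 → 24.
pocket: 7.5 × 2.5 = 18.75 → 19.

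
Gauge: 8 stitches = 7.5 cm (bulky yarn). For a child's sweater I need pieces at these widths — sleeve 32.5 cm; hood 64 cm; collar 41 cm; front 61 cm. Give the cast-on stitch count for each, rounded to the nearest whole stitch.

sleeve 35; hood 68; collar 44; front 65.

Rate = 8/7.5 = 1.067 sts per cm.
sleeve: 32.5 × 1.067 = 34.67 → 35.
hood: 64 × 1.067 = 68.27 → 68.
collar: 41 × 1.067 = 43.73 → 44.
front: 61 × 1.067 = 65.07 → 65.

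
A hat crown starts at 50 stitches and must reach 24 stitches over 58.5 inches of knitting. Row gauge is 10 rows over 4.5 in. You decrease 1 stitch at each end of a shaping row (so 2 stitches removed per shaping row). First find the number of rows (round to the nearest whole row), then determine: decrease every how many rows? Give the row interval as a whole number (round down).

Decrease every 10th row.

Rows = 58.5 × 2.222 = 130.0 → 130 rows.
Stitches to remove: 26 → 13 shaping rows (at 2 st each).
130 / 13 = 10.00 → every 10 rows.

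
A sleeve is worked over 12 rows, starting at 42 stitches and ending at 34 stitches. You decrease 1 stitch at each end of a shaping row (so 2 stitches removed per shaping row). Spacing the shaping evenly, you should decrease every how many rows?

Stitches to remove: |34 − 42| = 8.
Shaping rows needed: 8 / 2 = 4.
12 rows / 4 = every 3 rows.

Decrease every 3rd row.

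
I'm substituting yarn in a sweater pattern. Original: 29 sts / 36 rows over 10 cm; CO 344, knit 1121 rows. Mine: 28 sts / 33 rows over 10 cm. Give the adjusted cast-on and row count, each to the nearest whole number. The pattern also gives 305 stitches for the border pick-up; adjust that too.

Stitches: 344 × 28/29 = 332.14 → 332.
Rows: 1121 × 33/36 = 1027.58 → 1028.
border pick-up: 305 × 28/29 = 294.48 → 294.

Cast on 332 stitches; work 1028 rows; border pick-up 294 stitches.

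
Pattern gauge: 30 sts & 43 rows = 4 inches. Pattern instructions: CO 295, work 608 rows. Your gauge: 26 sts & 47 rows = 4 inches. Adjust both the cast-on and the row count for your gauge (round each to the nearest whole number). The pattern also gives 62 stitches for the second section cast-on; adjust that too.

Cast on 256 stitches; work 665 rows; second section cast-on 54 stitches.

Stitches: 295 × 26/30 = 255.67 → 256.
Rows: 608 × 47/43 = 664.56 → 665.
second section cast-on: 62 × 26/30 = 53.73 → 54.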